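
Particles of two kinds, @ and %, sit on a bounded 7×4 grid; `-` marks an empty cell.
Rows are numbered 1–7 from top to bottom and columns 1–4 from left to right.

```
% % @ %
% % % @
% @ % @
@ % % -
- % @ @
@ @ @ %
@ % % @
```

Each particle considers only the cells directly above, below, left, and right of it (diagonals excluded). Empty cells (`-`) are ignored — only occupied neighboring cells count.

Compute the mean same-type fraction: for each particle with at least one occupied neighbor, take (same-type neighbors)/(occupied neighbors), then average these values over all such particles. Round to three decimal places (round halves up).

(1,1)% 2/2
(1,2)% 2/3
(1,3)@ 0/3
(1,4)% 0/2
(2,1)% 3/3
(2,2)% 3/4
(2,3)% 2/4
(2,4)@ 1/3
(3,1)% 1/3
(3,2)@ 0/4
(3,3)% 2/4
(3,4)@ 1/2
(4,1)@ 0/2
(4,2)% 2/4
(4,3)% 2/3
(5,2)% 1/3
(5,3)@ 2/4
(5,4)@ 1/2
(6,1)@ 2/2
(6,2)@ 2/4
(6,3)@ 2/4
(6,4)% 0/3
(7,1)@ 1/2
(7,2)% 1/3
(7,3)% 1/3
(7,4)@ 0/2
Sum over 26 particles: 2/2 + 2/3 + 0/3 + 0/2 + 3/3 + 3/4 + 2/4 + 1/3 + 1/3 + 0/4 + 2/4 + 1/2 + 0/2 + 2/4 + 2/3 + 1/3 + 2/4 + 1/2 + 2/2 + 2/4 + 2/4 + 0/3 + 1/2 + 1/3 + 1/3 + 0/2 = 45/4; mean = 45/4 ÷ 26 = 45/104 = 0.432692… → 0.433.

0.433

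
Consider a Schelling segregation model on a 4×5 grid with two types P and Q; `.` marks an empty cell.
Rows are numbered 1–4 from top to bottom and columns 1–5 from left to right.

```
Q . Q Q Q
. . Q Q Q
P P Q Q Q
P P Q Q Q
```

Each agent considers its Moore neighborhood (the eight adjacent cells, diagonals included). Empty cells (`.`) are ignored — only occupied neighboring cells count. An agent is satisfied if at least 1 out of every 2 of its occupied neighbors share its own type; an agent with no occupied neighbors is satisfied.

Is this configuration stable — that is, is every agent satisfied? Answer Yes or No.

Row 1: (1,1)Q 0/0 satisfied · (1,3)Q 3/3 satisfied · (1,4)Q 5/5 satisfied · (1,5)Q 3/3 satisfied
Row 2: (2,3)Q 5/6 satisfied · (2,4)Q 8/8 satisfied · (2,5)Q 5/5 satisfied
Row 3: (3,1)P 3/3 satisfied · (3,2)P 3/6 satisfied · (3,3)Q 5/7 satisfied · (3,4)Q 8/8 satisfied · (3,5)Q 5/5 satisfied
Row 4: (4,1)P 3/3 satisfied · (4,2)P 3/5 satisfied · (4,3)Q 3/5 satisfied · (4,4)Q 5/5 satisfied · (4,5)Q 3/3 satisfied
All meet the threshold, so the configuration is stable.

Yes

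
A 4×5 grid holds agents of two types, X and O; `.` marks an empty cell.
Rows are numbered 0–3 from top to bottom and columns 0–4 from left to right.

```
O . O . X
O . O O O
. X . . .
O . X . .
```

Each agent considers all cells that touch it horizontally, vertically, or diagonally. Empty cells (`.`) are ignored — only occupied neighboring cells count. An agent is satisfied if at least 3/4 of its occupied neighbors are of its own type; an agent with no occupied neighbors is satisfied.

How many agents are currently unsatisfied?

6

(0,0)O 1/1 ok
(0,2)O 2/2 ok
(0,4)X 0/2 unhappy
(1,0)O 1/2 unhappy
(1,2)O 2/3 unhappy
(1,3)O 3/4 ok
(1,4)O 1/2 unhappy
(2,1)X 1/4 unhappy
(3,0)O 0/1 unhappy
(3,2)X 1/1 ok
Unsatisfied: (0,4), (1,0), (1,2), (1,4), (2,1), (3,0) — 6 in total.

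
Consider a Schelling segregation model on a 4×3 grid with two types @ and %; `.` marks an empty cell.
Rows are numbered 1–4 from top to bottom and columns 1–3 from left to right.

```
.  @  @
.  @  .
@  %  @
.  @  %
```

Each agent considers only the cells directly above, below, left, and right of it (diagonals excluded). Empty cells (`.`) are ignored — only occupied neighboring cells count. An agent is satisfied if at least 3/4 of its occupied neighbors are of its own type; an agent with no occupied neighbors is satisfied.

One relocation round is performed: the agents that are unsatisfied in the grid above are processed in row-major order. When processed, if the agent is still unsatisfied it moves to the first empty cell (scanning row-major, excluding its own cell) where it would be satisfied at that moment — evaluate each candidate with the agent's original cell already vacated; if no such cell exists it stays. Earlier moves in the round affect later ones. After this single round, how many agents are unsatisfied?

Initially unsatisfied (in order): (2,2), (3,1), (3,2), (3,3), (4,2), (4,3).
  (2,2) → (1,1).
  (3,1) → (2,1).
  (3,2): no empty cell satisfies it; stays.
  (3,3) → (2,3).
  (4,2) → (2,2).
  (4,3): now satisfied by earlier moves; stays.
Resulting grid:
@ @ @
@ @ @
. % .
. . %
Unsatisfied now: (3,2).

1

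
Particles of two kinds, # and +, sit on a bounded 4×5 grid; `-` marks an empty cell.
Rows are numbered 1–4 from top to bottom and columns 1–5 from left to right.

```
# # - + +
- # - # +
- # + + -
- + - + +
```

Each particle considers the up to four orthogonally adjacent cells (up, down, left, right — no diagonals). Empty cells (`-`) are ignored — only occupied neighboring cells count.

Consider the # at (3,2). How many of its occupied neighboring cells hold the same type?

1

Occupied neighbors of (3,2): (2,2)=#, (4,2)=+, (3,3)=+.
Same type (#): 1 of 3.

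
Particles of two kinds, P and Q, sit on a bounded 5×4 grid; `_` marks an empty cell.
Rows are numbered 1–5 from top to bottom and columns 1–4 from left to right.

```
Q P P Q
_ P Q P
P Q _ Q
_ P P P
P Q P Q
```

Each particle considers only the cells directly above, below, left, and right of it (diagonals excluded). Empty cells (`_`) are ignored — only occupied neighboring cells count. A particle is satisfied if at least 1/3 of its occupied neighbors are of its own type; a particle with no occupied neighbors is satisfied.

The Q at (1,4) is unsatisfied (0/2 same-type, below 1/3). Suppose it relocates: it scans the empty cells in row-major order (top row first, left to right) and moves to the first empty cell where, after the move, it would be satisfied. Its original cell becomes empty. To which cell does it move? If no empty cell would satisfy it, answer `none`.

Vacating (1,4). Empty cells in order:
  (2,1): 1/3 same-type → satisfied — stop here.

(2,1)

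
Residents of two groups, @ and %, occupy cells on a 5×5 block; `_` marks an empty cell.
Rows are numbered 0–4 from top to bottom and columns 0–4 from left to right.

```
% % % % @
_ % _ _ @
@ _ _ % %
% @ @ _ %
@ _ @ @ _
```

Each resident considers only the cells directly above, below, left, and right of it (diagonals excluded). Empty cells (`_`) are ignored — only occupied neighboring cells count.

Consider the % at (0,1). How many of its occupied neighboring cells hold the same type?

3

Occupied neighbors of (0,1): (1,1)=%, (0,0)=%, (0,2)=%.
Same type (%): 3 of 3.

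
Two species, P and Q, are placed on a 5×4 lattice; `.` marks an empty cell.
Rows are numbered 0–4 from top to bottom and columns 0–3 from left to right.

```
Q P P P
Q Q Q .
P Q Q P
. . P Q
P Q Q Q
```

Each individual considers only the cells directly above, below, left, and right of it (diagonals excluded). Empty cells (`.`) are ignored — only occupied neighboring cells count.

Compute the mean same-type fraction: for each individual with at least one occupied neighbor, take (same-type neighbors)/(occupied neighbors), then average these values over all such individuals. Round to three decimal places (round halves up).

(0,0)Q 1/2
(0,1)P 1/3
(0,2)P 2/3
(0,3)P 1/1
(1,0)Q 2/3
(1,1)Q 3/4
(1,2)Q 2/3
(2,0)P 0/2
(2,1)Q 2/3
(2,2)Q 2/4
(2,3)P 0/2
(3,2)P 0/3
(3,3)Q 1/3
(4,0)P 0/1
(4,1)Q 1/2
(4,2)Q 2/3
(4,3)Q 2/2
Sum over 17 individuals: 1/2 + 1/3 + 2/3 + 1/1 + 2/3 + 3/4 + 2/3 + 0/2 + 2/3 + 2/4 + 0/2 + 0/3 + 1/3 + 0/1 + 1/2 + 2/3 + 2/2 = 33/4; mean = 33/4 ÷ 17 = 33/68 = 0.485294… → 0.485.

0.485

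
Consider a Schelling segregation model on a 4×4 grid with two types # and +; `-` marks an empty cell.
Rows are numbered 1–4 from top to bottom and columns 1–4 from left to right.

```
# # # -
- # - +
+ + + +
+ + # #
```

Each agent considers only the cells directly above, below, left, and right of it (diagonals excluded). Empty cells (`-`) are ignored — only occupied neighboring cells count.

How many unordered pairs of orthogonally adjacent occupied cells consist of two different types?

Scan each occupied cell's neighbors to the right and below so each pair is counted once.
From row 1: 0 unlike of 3 pairs (running 0/3).
From row 2: 1 unlike of 2 pairs (running 1/5).
From row 3: 2 unlike of 7 pairs (running 3/12).
From row 4: 1 unlike of 3 pairs (running 4/15).
Total adjacent occupied pairs: 15; unlike-type pairs: 4.

4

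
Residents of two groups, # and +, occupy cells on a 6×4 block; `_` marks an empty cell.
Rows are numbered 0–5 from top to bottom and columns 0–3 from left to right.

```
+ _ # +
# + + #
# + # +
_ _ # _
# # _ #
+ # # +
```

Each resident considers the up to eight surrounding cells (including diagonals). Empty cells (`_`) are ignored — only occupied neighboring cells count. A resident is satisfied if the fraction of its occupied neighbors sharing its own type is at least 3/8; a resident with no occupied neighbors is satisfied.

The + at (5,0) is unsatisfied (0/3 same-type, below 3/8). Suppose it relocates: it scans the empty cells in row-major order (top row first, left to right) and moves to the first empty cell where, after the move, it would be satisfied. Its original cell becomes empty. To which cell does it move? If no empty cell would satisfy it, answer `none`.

Vacating (5,0). Empty cells in order:
  (0,1): 3/5 same-type → satisfied — stop here.

(0,1)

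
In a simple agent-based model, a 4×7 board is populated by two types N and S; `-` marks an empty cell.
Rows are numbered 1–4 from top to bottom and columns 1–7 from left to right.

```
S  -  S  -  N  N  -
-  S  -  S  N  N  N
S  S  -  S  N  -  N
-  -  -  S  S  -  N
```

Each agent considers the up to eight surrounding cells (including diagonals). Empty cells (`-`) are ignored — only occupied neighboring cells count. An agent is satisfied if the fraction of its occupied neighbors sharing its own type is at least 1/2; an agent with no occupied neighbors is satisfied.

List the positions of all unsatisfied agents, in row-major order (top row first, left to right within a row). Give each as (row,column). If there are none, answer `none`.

Row 1: (1,1)S 1/1 ok · (1,3)S 2/2 ok · (1,5)N 3/4 ok · (1,6)N 4/4 ok
Row 2: (2,2)S 4/4 ok · (2,4)S 2/5 unhappy · (2,5)N 4/6 ok · (2,6)N 6/6 ok · (2,7)N 3/3 ok
Row 3: (3,1)S 2/2 ok · (3,2)S 2/2 ok · (3,4)S 3/5 ok · (3,5)N 2/6 unhappy · (3,7)N 3/3 ok
Row 4: (4,4)S 2/3 ok · (4,5)S 2/3 ok · (4,7)N 1/1 ok

(2,4), (3,5)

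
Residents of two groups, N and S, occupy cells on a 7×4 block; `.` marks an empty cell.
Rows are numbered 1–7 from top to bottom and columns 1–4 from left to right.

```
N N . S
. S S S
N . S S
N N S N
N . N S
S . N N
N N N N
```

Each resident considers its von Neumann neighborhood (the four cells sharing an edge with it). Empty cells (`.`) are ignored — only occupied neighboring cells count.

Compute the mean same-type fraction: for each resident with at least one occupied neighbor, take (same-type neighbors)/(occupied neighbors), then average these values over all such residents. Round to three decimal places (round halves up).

(1,1)N 1/1
(1,2)N 1/2
(1,4)S 1/1
(2,2)S 1/2
(2,3)S 3/3
(2,4)S 3/3
(3,1)N 1/1
(3,3)S 3/3
(3,4)S 2/3
(4,1)N 3/3
(4,2)N 1/2
(4,3)S 1/4
(4,4)N 0/3
(5,1)N 1/2
(5,3)N 1/3
(5,4)S 0/3
(6,1)S 0/2
(6,3)N 3/3
(6,4)N 2/3
(7,1)N 1/2
(7,2)N 2/2
(7,3)N 3/3
(7,4)N 2/2
Sum over 23 residents: 1/1 + 1/2 + 1/1 + 1/2 + 3/3 + 3/3 + 1/1 + 3/3 + 2/3 + 3/3 + 1/2 + 1/4 + 0/3 + 1/2 + 1/3 + 0/3 + 0/2 + 3/3 + 2/3 + 1/2 + 2/2 + 3/3 + 2/2 = 185/12; mean = 185/12 ÷ 23 = 185/276 = 0.670289… → 0.670.

0.670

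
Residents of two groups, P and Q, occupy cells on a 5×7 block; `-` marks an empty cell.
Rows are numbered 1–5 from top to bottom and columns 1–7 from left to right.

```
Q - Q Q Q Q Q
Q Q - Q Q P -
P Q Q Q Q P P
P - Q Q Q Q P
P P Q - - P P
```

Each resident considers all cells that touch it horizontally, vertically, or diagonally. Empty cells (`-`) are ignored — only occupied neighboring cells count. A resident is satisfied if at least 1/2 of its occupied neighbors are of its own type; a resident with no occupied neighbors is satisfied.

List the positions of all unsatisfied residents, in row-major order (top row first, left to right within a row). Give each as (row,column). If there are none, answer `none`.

(2,6), (3,1), (3,6), (4,6)

(1,1)Q 2/2 ok
(1,3)Q 3/3 ok
(1,4)Q 4/4 ok
(1,5)Q 4/5 ok
(1,6)Q 3/4 ok
(1,7)Q 1/2 ok
(2,1)Q 3/4 ok
(2,2)Q 5/6 ok
(2,4)Q 7/7 ok
(2,5)Q 6/8 ok
(2,6)P 2/7 unhappy
(3,1)P 1/4 unhappy
(3,2)Q 4/6 ok
(3,3)Q 6/6 ok
(3,4)Q 7/7 ok
(3,5)Q 6/8 ok
(3,6)P 3/7 unhappy
(3,7)P 3/4 ok
(4,1)P 3/4 ok
(4,3)Q 5/6 ok
(4,4)Q 6/6 ok
(4,5)Q 4/6 ok
(4,6)Q 2/7 unhappy
(4,7)P 4/5 ok
(5,1)P 2/2 ok
(5,2)P 2/4 ok
(5,3)Q 2/3 ok
(5,6)P 2/4 ok
(5,7)P 2/3 ok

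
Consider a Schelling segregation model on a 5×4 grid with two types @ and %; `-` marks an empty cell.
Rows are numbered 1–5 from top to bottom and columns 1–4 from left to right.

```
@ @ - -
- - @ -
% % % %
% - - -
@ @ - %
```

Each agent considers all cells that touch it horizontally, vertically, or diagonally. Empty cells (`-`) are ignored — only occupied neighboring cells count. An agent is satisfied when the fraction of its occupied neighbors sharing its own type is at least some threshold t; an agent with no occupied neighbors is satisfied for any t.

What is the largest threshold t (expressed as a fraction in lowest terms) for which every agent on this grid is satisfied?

Row 1: (1,1)@ 1/1 · (1,2)@ 2/2
Row 2: (2,3)@ 1/4
Row 3: (3,1)% 2/2 · (3,2)% 3/4 · (3,3)% 2/3 · (3,4)% 1/2
Row 4: (4,1)% 2/4
Row 5: (5,1)@ 1/2 · (5,2)@ 1/2 · (5,4)% — no occupied neighbors
The smallest same-type fraction is 1/4 at (2,3), which reduces to 1/4. Any threshold above that leaves this agent unsatisfied.

1/4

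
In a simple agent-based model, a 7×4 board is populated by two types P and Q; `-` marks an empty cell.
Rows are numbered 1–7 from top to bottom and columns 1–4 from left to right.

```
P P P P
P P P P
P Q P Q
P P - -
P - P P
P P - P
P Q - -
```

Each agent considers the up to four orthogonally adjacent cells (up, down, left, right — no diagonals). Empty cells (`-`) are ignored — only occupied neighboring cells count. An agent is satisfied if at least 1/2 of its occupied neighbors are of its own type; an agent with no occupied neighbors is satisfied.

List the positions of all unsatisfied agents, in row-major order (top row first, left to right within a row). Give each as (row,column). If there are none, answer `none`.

(3,2), (3,3), (3,4), (7,2)

(1,1)P 2/2 ok
(1,2)P 3/3 ok
(1,3)P 3/3 ok
(1,4)P 2/2 ok
(2,1)P 3/3 ok
(2,2)P 3/4 ok
(2,3)P 4/4 ok
(2,4)P 2/3 ok
(3,1)P 2/3 ok
(3,2)Q 0/4 unhappy
(3,3)P 1/3 unhappy
(3,4)Q 0/2 unhappy
(4,1)P 3/3 ok
(4,2)P 1/2 ok
(5,1)P 2/2 ok
(5,3)P 1/1 ok
(5,4)P 2/2 ok
(6,1)P 3/3 ok
(6,2)P 1/2 ok
(6,4)P 1/1 ok
(7,1)P 1/2 ok
(7,2)Q 0/2 unhappy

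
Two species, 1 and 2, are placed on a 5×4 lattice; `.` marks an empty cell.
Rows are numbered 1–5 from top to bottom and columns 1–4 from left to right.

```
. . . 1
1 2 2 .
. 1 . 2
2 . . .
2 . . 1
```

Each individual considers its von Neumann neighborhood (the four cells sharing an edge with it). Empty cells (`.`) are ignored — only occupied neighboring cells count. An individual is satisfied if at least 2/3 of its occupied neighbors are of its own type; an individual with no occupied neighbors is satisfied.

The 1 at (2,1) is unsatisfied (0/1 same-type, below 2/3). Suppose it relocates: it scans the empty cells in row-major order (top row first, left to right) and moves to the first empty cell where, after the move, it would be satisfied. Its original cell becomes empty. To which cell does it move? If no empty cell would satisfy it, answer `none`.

Vacating (2,1). Empty cells in order:
  (1,1): 0/0 same-type → satisfied — stop here.

(1,1)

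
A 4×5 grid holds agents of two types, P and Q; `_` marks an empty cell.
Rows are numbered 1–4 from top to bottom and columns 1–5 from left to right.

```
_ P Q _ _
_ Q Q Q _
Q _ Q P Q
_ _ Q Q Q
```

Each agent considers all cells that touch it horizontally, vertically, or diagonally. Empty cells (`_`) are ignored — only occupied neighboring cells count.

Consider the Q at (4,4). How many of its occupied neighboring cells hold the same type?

Occupied neighbors of (4,4): (3,3)=Q, (3,4)=P, (3,5)=Q, (4,3)=Q, (4,5)=Q.
Same type (Q): 4 of 5.

4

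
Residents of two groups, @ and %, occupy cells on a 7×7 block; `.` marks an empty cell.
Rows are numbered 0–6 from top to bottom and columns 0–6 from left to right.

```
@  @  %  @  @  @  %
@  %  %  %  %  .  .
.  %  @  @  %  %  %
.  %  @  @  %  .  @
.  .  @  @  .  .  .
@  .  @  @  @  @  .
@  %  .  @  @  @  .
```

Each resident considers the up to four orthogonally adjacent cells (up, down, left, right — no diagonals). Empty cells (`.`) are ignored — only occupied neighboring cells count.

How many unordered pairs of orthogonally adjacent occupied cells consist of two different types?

Scan each occupied cell's neighbors to the right and below so each pair is counted once.
Row 0: @(0,0)–@(0,1)= @(0,0)–@(1,0)= @(0,1)–%(0,2)≠ @(0,1)–%(1,1)≠ %(0,2)–@(0,3)≠ %(0,2)–%(1,2)= @(0,3)–@(0,4)= @(0,3)–%(1,3)≠ @(0,4)–@(0,5)= @(0,4)–%(1,4)≠ @(0,5)–%(0,6)≠  → 6/11 unlike.
Row 1: @(1,0)–%(1,1)≠ %(1,1)–%(1,2)= %(1,1)–%(2,1)= %(1,2)–%(1,3)= %(1,2)–@(2,2)≠ %(1,3)–%(1,4)= %(1,3)–@(2,3)≠ %(1,4)–%(2,4)=  → 3/8 unlike.
Row 2: %(2,1)–@(2,2)≠ %(2,1)–%(3,1)= @(2,2)–@(2,3)= @(2,2)–@(3,2)= @(2,3)–%(2,4)≠ @(2,3)–@(3,3)= %(2,4)–%(2,5)= %(2,4)–%(3,4)= %(2,5)–%(2,6)= %(2,6)–@(3,6)≠  → 3/10 unlike.
Row 3: %(3,1)–@(3,2)≠ @(3,2)–@(3,3)= @(3,2)–@(4,2)= @(3,3)–%(3,4)≠ @(3,3)–@(4,3)=  → 2/5 unlike.
Row 4: @(4,2)–@(4,3)= @(4,2)–@(5,2)= @(4,3)–@(5,3)=  → 0/3 unlike.
Row 5: @(5,0)–@(6,0)= @(5,2)–@(5,3)= @(5,3)–@(5,4)= @(5,3)–@(6,3)= @(5,4)–@(5,5)= @(5,4)–@(6,4)= @(5,5)–@(6,5)=  → 0/7 unlike.
Row 6: @(6,0)–%(6,1)≠ @(6,3)–@(6,4)= @(6,4)–@(6,5)=  → 1/3 unlike.
Total adjacent occupied pairs: 47; unlike-type pairs: 15.

15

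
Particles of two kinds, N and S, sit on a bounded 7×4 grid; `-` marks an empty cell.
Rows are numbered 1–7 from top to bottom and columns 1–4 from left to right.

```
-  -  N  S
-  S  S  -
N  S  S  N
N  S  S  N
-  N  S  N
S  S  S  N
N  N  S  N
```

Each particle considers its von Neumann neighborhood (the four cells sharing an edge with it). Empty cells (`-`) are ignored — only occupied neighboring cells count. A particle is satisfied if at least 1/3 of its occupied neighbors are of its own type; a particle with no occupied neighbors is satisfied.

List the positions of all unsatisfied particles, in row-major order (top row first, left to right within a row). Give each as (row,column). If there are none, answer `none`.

(1,3)N 0/2 ✗
(1,4)S 0/1 ✗
(2,2)S 2/2 ✓
(2,3)S 2/3 ✓
(3,1)N 1/2 ✓
(3,2)S 3/4 ✓
(3,3)S 3/4 ✓
(3,4)N 1/2 ✓
(4,1)N 1/2 ✓
(4,2)S 2/4 ✓
(4,3)S 3/4 ✓
(4,4)N 2/3 ✓
(5,2)N 0/3 ✗
(5,3)S 2/4 ✓
(5,4)N 2/3 ✓
(6,1)S 1/2 ✓
(6,2)S 2/4 ✓
(6,3)S 3/4 ✓
(6,4)N 2/3 ✓
(7,1)N 1/2 ✓
(7,2)N 1/3 ✓
(7,3)S 1/3 ✓
(7,4)N 1/2 ✓

(1,3), (1,4), (5,2)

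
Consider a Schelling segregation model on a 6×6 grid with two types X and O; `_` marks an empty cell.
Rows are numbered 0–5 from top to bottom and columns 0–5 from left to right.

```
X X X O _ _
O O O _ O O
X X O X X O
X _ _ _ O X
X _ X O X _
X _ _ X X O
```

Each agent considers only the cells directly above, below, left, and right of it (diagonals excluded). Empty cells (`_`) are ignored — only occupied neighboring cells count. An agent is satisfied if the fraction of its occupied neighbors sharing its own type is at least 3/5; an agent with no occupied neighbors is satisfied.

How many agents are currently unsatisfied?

18

Row 0: (0,0)X 1/2 unhappy · (0,1)X 2/3 ok · (0,2)X 1/3 unhappy · (0,3)O 0/1 unhappy
Row 1: (1,0)O 1/3 unhappy · (1,1)O 2/4 unhappy · (1,2)O 2/3 ok · (1,4)O 1/2 unhappy · (1,5)O 2/2 ok
Row 2: (2,0)X 2/3 ok · (2,1)X 1/3 unhappy · (2,2)O 1/3 unhappy · (2,3)X 1/2 unhappy · (2,4)X 1/4 unhappy · (2,5)O 1/3 unhappy
Row 3: (3,0)X 2/2 ok · (3,4)O 0/3 unhappy · (3,5)X 0/2 unhappy
Row 4: (4,0)X 2/2 ok · (4,2)X 0/1 unhappy · (4,3)O 0/3 unhappy · (4,4)X 1/3 unhappy
Row 5: (5,0)X 1/1 ok · (5,3)X 1/2 unhappy · (5,4)X 2/3 ok · (5,5)O 0/1 unhappy
Unsatisfied: (0,0), (0,2), (0,3), (1,0), (1,1), (1,4), (2,1), (2,2), (2,3), (2,4), (2,5), (3,4), (3,5), (4,2), (4,3), (4,4), (5,3), (5,5) — 18 in total.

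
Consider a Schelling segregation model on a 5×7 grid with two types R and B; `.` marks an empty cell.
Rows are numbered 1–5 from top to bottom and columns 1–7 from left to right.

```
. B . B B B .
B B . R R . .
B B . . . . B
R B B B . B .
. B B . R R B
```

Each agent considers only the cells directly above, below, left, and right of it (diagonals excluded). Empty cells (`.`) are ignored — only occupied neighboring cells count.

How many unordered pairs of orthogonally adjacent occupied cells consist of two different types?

Scan each occupied cell's neighbors to the right and below so each pair is counted once.
From row 1: 2 unlike of 5 pairs (running 2/5).
From row 2: 0 unlike of 4 pairs (running 2/9).
From row 3: 1 unlike of 3 pairs (running 3/12).
From row 4: 2 unlike of 6 pairs (running 5/18).
From row 5: 1 unlike of 3 pairs (running 6/21).
Total adjacent occupied pairs: 21; unlike-type pairs: 6.

6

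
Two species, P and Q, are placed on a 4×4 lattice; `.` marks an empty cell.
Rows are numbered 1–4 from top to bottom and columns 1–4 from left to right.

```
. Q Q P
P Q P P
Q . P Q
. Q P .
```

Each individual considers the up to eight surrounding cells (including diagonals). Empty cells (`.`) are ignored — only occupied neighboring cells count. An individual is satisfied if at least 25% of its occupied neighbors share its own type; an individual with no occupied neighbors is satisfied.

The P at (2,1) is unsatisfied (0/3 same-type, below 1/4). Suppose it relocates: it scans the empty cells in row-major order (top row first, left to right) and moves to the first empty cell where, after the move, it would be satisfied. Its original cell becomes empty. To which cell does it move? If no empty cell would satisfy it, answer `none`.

(3,2)

Vacating (2,1). Empty cells in order:
  (1,1): 0/2 same-type → still unsatisfied.
  (3,2): 3/6 same-type → satisfied — stop here.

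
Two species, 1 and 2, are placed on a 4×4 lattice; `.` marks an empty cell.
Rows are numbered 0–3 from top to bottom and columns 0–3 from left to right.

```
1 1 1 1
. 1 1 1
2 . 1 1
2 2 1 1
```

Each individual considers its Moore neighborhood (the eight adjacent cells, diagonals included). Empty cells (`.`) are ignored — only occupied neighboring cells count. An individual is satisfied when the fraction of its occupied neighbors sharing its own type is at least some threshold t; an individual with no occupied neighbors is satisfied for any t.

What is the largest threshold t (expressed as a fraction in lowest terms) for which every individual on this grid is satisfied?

(0,0)1 2/2
(0,1)1 4/4
(0,2)1 5/5
(0,3)1 3/3
(1,1)1 5/6
(1,2)1 7/7
(1,3)1 5/5
(2,0)2 2/3
(2,2)1 6/7
(2,3)1 5/5
(3,0)2 2/2
(3,1)2 2/4
(3,2)1 3/4
(3,3)1 3/3
The smallest same-type fraction is 2/4 at (3,1), which reduces to 1/2. Any threshold above that leaves this individual unsatisfied.

1/2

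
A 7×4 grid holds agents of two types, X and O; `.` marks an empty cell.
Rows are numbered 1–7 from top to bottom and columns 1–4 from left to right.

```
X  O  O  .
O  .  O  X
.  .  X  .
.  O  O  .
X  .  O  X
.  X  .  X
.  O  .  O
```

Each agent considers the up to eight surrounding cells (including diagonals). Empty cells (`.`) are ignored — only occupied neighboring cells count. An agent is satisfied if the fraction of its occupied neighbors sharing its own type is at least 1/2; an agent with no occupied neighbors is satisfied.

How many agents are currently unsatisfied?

(1,1)X 0/2 not
(1,2)O 3/4 satisfied
(1,3)O 2/3 satisfied
(2,1)O 1/2 satisfied
(2,3)O 2/4 satisfied
(2,4)X 1/3 not
(3,3)X 1/4 not
(4,2)O 2/4 satisfied
(4,3)O 2/4 satisfied
(5,1)X 1/2 satisfied
(5,3)O 2/5 not
(5,4)X 1/3 not
(6,2)X 1/3 not
(6,4)X 1/3 not
(7,2)O 0/1 not
(7,4)O 0/1 not
Unsatisfied: (1,1), (2,4), (3,3), (5,3), (5,4), (6,2), (6,4), (7,2), (7,4) — 9 in total.

9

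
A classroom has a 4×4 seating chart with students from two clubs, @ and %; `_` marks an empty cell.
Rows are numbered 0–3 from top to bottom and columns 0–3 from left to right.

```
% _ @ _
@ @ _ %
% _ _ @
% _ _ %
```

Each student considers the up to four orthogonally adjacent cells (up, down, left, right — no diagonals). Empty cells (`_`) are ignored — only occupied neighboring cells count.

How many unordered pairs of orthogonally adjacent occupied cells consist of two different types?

4

Scan each occupied cell's neighbors to the right and below so each pair is counted once.
From row 0: 1 unlike of 1 pairs (running 1/1).
From row 1: 2 unlike of 3 pairs (running 3/4).
From row 2: 1 unlike of 2 pairs (running 4/6).
Total adjacent occupied pairs: 6; unlike-type pairs: 4.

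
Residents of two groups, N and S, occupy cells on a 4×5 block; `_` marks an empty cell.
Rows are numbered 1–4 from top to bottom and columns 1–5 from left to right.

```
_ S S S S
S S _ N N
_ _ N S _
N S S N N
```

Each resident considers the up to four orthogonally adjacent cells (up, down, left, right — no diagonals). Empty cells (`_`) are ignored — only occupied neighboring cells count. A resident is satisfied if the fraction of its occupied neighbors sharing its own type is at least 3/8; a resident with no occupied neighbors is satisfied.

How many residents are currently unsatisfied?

6

(1,2)S 2/2 ✓
(1,3)S 2/2 ✓
(1,4)S 2/3 ✓
(1,5)S 1/2 ✓
(2,1)S 1/1 ✓
(2,2)S 2/2 ✓
(2,4)N 1/3 ✗
(2,5)N 1/2 ✓
(3,3)N 0/2 ✗
(3,4)S 0/3 ✗
(4,1)N 0/1 ✗
(4,2)S 1/2 ✓
(4,3)S 1/3 ✗
(4,4)N 1/3 ✗
(4,5)N 1/1 ✓
Unsatisfied: (2,4), (3,3), (3,4), (4,1), (4,3), (4,4) — 6 in total.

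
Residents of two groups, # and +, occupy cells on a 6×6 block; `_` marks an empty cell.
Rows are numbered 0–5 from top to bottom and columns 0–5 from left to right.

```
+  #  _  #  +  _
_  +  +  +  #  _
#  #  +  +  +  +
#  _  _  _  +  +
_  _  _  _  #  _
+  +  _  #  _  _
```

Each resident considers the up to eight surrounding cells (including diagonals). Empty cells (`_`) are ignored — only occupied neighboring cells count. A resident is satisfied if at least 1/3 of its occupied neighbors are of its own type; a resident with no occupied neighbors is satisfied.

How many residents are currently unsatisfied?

(0,0)+ 1/2 ✓
(0,1)# 0/3 ✗
(0,3)# 1/4 ✗
(0,4)+ 1/3 ✓
(1,1)+ 3/6 ✓
(1,2)+ 4/7 ✓
(1,3)+ 5/7 ✓
(1,4)# 1/6 ✗
(2,0)# 2/3 ✓
(2,1)# 2/5 ✓
(2,2)+ 4/5 ✓
(2,3)+ 5/6 ✓
(2,4)+ 5/6 ✓
(2,5)+ 3/4 ✓
(3,0)# 2/2 ✓
(3,4)+ 4/5 ✓
(3,5)+ 3/4 ✓
(4,4)# 1/3 ✓
(5,0)+ 1/1 ✓
(5,1)+ 1/1 ✓
(5,3)# 1/1 ✓
Unsatisfied: (0,1), (0,3), (1,4) — 3 in total.

3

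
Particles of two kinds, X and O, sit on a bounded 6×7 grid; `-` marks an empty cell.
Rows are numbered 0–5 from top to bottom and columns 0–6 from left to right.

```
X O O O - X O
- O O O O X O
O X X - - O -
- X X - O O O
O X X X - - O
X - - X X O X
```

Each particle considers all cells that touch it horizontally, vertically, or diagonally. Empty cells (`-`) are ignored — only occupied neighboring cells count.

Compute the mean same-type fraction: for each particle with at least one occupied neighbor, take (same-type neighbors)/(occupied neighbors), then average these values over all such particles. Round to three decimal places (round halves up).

0.617

(0,0)X 0/2
(0,1)O 3/4
(0,2)O 5/5
(0,3)O 4/4
(0,5)X 1/4
(0,6)O 1/3
(1,1)O 4/7
(1,2)O 5/7
(1,3)O 4/5
(1,4)O 3/5
(1,5)X 1/5
(1,6)O 2/4
(2,0)O 1/3
(2,1)X 3/6
(2,2)X 3/6
(2,5)O 5/6
(3,1)X 5/7
(3,2)X 6/6
(3,4)O 2/3
(3,5)O 4/4
(3,6)O 3/3
(4,0)O 0/3
(4,1)X 4/5
(4,2)X 5/5
(4,3)X 4/5
(4,6)O 3/4
(5,0)X 1/2
(5,3)X 3/3
(5,4)X 2/3
(5,5)O 1/3
(5,6)X 0/2
Sum over 31 particles: 0/2 + 3/4 + 5/5 + 4/4 + 1/4 + 1/3 + 4/7 + 5/7 + 4/5 + 3/5 + 1/5 + 2/4 + 1/3 + 3/6 + 3/6 + 5/6 + 5/7 + 6/6 + 2/3 + 4/4 + 3/3 + 0/3 + 4/5 + 5/5 + 4/5 + 3/4 + 1/2 + 3/3 + 2/3 + 1/3 + 0/2 = 1147/60; mean = 1147/60 ÷ 31 = 37/60 = 0.616666… → 0.617.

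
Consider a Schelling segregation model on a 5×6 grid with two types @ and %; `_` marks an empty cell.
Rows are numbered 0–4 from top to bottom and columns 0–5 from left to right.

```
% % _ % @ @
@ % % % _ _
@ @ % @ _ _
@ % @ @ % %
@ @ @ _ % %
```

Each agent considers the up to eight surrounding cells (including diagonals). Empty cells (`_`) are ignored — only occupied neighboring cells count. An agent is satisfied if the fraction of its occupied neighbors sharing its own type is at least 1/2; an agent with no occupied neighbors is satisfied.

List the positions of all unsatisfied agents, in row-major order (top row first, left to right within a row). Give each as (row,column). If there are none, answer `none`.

(0,4), (1,0), (2,3), (3,1)

(0,0)% 2/3 ok
(0,1)% 3/4 ok
(0,3)% 2/3 ok
(0,4)@ 1/3 unhappy
(0,5)@ 1/1 ok
(1,0)@ 2/5 unhappy
(1,1)% 4/7 ok
(1,2)% 5/7 ok
(1,3)% 3/5 ok
(2,0)@ 3/5 ok
(2,1)@ 4/8 ok
(2,2)% 4/8 ok
(2,3)@ 2/6 unhappy
(3,0)@ 4/5 ok
(3,1)% 1/8 unhappy
(3,2)@ 5/7 ok
(3,3)@ 3/6 ok
(3,4)% 3/5 ok
(3,5)% 3/3 ok
(4,0)@ 2/3 ok
(4,1)@ 4/5 ok
(4,2)@ 3/4 ok
(4,4)% 3/4 ok
(4,5)% 3/3 ok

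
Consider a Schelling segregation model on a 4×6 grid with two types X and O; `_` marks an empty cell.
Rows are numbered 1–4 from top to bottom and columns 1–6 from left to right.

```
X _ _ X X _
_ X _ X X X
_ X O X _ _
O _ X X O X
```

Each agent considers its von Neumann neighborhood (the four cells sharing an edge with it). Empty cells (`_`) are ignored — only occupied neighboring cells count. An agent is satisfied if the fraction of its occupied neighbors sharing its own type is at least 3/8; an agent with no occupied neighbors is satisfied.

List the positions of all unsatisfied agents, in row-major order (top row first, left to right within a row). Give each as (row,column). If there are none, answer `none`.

(3,3), (4,5), (4,6)

Row 1: (1,1)X 0/0 ✓ · (1,4)X 2/2 ✓ · (1,5)X 2/2 ✓
Row 2: (2,2)X 1/1 ✓ · (2,4)X 3/3 ✓ · (2,5)X 3/3 ✓ · (2,6)X 1/1 ✓
Row 3: (3,2)X 1/2 ✓ · (3,3)O 0/3 ✗ · (3,4)X 2/3 ✓
Row 4: (4,1)O 0/0 ✓ · (4,3)X 1/2 ✓ · (4,4)X 2/3 ✓ · (4,5)O 0/2 ✗ · (4,6)X 0/1 ✗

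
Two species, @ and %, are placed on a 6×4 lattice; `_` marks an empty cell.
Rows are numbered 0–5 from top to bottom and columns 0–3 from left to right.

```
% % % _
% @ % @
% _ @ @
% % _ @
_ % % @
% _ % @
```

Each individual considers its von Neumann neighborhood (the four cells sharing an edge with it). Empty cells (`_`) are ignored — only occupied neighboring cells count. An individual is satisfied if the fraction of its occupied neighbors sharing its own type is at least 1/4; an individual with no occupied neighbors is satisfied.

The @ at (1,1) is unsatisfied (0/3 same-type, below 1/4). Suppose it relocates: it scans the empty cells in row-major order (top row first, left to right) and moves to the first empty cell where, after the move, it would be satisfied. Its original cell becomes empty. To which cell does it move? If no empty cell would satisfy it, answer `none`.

Vacating (1,1). Empty cells in order:
  (0,3): 1/2 same-type → satisfied — stop here.

(0,3)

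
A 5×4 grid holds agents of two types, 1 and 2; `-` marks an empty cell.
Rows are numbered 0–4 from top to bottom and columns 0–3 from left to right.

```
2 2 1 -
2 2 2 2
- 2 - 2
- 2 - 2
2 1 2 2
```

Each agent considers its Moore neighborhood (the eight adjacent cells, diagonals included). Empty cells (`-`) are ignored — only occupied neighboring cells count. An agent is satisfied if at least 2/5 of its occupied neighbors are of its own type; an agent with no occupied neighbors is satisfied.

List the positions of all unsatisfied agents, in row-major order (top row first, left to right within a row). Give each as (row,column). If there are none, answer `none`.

(0,2), (4,1)

(0,0)2 3/3 ok
(0,1)2 4/5 ok
(0,2)1 0/4 unhappy
(1,0)2 4/4 ok
(1,1)2 5/6 ok
(1,2)2 5/6 ok
(1,3)2 2/3 ok
(2,1)2 4/4 ok
(2,3)2 3/3 ok
(3,1)2 3/4 ok
(3,3)2 3/3 ok
(4,0)2 1/2 ok
(4,1)1 0/3 unhappy
(4,2)2 3/4 ok
(4,3)2 2/2 ok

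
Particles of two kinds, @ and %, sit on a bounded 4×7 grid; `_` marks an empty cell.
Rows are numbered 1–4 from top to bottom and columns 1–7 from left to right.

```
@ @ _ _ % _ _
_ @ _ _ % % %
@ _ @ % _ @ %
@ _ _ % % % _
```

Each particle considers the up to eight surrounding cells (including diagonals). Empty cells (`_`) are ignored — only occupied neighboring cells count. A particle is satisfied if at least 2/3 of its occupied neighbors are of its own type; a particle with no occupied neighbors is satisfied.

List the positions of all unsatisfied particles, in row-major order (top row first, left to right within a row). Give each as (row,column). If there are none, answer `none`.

(3,3), (3,6)

Row 1: (1,1)@ 2/2 ✓ · (1,2)@ 2/2 ✓ · (1,5)% 2/2 ✓
Row 2: (2,2)@ 4/4 ✓ · (2,5)% 3/4 ✓ · (2,6)% 4/5 ✓ · (2,7)% 2/3 ✓
Row 3: (3,1)@ 2/2 ✓ · (3,3)@ 1/3 ✗ · (3,4)% 3/4 ✓ · (3,6)@ 0/6 ✗ · (3,7)% 3/4 ✓
Row 4: (4,1)@ 1/1 ✓ · (4,4)% 2/3 ✓ · (4,5)% 3/4 ✓ · (4,6)% 2/3 ✓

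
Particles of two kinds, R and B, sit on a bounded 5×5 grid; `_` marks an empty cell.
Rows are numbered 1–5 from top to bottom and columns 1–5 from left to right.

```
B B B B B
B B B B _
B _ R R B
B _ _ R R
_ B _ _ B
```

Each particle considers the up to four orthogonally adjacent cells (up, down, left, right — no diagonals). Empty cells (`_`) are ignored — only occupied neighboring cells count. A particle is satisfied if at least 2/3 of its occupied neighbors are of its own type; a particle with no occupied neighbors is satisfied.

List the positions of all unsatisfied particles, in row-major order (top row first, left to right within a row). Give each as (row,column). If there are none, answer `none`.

(1,1)B 2/2 ok
(1,2)B 3/3 ok
(1,3)B 3/3 ok
(1,4)B 3/3 ok
(1,5)B 1/1 ok
(2,1)B 3/3 ok
(2,2)B 3/3 ok
(2,3)B 3/4 ok
(2,4)B 2/3 ok
(3,1)B 2/2 ok
(3,3)R 1/2 unhappy
(3,4)R 2/4 unhappy
(3,5)B 0/2 unhappy
(4,1)B 1/1 ok
(4,4)R 2/2 ok
(4,5)R 1/3 unhappy
(5,2)B 0/0 ok
(5,5)B 0/1 unhappy

(3,3), (3,4), (3,5), (4,5), (5,5)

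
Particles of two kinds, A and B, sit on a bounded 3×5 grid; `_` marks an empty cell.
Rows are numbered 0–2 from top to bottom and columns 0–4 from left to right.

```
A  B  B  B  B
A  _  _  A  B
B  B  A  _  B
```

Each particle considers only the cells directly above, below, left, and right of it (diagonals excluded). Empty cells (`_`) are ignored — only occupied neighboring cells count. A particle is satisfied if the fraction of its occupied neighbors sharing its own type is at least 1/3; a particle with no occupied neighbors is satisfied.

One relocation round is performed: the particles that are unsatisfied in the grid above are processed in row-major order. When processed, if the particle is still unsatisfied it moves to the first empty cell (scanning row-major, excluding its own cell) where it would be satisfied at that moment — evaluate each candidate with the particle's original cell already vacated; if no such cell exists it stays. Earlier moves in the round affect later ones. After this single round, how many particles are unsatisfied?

Initially unsatisfied (in order): (1,3), (2,2).
  (1,3) → (1,1).
  (2,2) → (1,2).
Resulting grid:
A B B B B
A A A _ B
B B _ _ B
All satisfied now.

0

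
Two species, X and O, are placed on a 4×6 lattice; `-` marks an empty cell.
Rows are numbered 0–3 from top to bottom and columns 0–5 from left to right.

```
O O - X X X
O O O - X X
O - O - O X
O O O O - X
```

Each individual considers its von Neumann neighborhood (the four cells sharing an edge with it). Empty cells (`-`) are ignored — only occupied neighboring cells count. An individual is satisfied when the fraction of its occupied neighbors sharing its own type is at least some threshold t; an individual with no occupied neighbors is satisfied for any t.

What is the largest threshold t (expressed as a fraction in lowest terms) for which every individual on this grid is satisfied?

0/1

(0,0)O 2/2
(0,1)O 2/2
(0,3)X 1/1
(0,4)X 3/3
(0,5)X 2/2
(1,0)O 3/3
(1,1)O 3/3
(1,2)O 2/2
(1,4)X 2/3
(1,5)X 3/3
(2,0)O 2/2
(2,2)O 2/2
(2,4)O 0/2
(2,5)X 2/3
(3,0)O 2/2
(3,1)O 2/2
(3,2)O 3/3
(3,3)O 1/1
(3,5)X 1/1
The smallest same-type fraction is 0/2 at (2,4), which reduces to 0/1. Any threshold above that leaves this individual unsatisfied.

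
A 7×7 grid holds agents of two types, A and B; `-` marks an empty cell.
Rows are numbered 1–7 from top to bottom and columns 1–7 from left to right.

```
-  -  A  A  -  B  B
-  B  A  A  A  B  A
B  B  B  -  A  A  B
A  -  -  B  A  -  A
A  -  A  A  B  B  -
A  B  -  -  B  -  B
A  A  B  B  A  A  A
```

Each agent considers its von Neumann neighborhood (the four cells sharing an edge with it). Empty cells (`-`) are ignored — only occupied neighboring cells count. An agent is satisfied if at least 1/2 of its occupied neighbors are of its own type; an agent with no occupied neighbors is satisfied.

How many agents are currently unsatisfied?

12

Row 1: (1,3)A 2/2 ok · (1,4)A 2/2 ok · (1,6)B 2/2 ok · (1,7)B 1/2 ok
Row 2: (2,2)B 1/2 ok · (2,3)A 2/4 ok · (2,4)A 3/3 ok · (2,5)A 2/3 ok · (2,6)B 1/4 unhappy · (2,7)A 0/3 unhappy
Row 3: (3,1)B 1/2 ok · (3,2)B 3/3 ok · (3,3)B 1/2 ok · (3,5)A 3/3 ok · (3,6)A 1/3 unhappy · (3,7)B 0/3 unhappy
Row 4: (4,1)A 1/2 ok · (4,4)B 0/2 unhappy · (4,5)A 1/3 unhappy · (4,7)A 0/1 unhappy
Row 5: (5,1)A 2/2 ok · (5,3)A 1/1 ok · (5,4)A 1/3 unhappy · (5,5)B 2/4 ok · (5,6)B 1/1 ok
Row 6: (6,1)A 2/3 ok · (6,2)B 0/2 unhappy · (6,5)B 1/2 ok · (6,7)B 0/1 unhappy
Row 7: (7,1)A 2/2 ok · (7,2)A 1/3 unhappy · (7,3)B 1/2 ok · (7,4)B 1/2 ok · (7,5)A 1/3 unhappy · (7,6)A 2/2 ok · (7,7)A 1/2 ok
Unsatisfied: (2,6), (2,7), (3,6), (3,7), (4,4), (4,5), (4,7), (5,4), (6,2), (6,7), (7,2), (7,5) — 12 in total.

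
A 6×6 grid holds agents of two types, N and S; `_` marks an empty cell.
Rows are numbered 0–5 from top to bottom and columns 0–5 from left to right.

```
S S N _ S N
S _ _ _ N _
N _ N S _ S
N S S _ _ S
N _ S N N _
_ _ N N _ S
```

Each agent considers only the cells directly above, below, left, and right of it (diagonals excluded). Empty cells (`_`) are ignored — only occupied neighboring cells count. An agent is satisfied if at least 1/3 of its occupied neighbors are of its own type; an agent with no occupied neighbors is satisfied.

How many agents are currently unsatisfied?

(0,0)S 2/2 ok
(0,1)S 1/2 ok
(0,2)N 0/1 unhappy
(0,4)S 0/2 unhappy
(0,5)N 0/1 unhappy
(1,0)S 1/2 ok
(1,4)N 0/1 unhappy
(2,0)N 1/2 ok
(2,2)N 0/2 unhappy
(2,3)S 0/1 unhappy
(2,5)S 1/1 ok
(3,0)N 2/3 ok
(3,1)S 1/2 ok
(3,2)S 2/3 ok
(3,5)S 1/1 ok
(4,0)N 1/1 ok
(4,2)S 1/3 ok
(4,3)N 2/3 ok
(4,4)N 1/1 ok
(5,2)N 1/2 ok
(5,3)N 2/2 ok
(5,5)S 0/0 ok
Unsatisfied: (0,2), (0,4), (0,5), (1,4), (2,2), (2,3) — 6 in total.

6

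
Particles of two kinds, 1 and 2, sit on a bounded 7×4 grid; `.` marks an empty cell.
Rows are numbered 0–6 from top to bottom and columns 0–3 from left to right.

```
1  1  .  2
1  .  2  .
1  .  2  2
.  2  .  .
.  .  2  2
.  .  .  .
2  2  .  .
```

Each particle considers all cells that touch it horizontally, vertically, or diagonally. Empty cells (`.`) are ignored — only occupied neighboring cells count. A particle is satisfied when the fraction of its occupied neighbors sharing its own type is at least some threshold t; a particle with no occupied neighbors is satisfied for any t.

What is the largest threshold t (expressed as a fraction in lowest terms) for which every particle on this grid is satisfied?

Row 0: (0,0)1 2/2 · (0,1)1 2/3 · (0,3)2 1/1
Row 1: (1,0)1 3/3 · (1,2)2 3/4
Row 2: (2,0)1 1/2 · (2,2)2 3/3 · (2,3)2 2/2
Row 3: (3,1)2 2/3
Row 4: (4,2)2 2/2 · (4,3)2 1/1
Row 6: (6,0)2 1/1 · (6,1)2 1/1
The smallest same-type fraction is 1/2 at (2,0), which reduces to 1/2. Any threshold above that leaves this particle unsatisfied.

1/2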